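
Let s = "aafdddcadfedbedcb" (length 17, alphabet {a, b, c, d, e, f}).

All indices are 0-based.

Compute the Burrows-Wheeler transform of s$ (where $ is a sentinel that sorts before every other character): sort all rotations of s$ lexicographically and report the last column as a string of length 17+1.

rank  rotation            last
    0  $aafdddcadfedbedcb  b
    1  aafdddcadfedbedcb$  $
    2  adfedbedcb$aafdddc  c
    3  afdddcadfedbedcb$a  a
    4  b$aafdddcadfedbedc  c
    5  bedcb$aafdddcadfed  d
    6  cadfedbedcb$aafddd  d
    7  cb$aafdddcadfedbed  d
    8  dbedcb$aafdddcadfe  e
    9  dcadfedbedcb$aafdd  d
   10  dcb$aafdddcadfedbe  e
   11  ddcadfedbedcb$aafd  d
   12  dddcadfedbedcb$aaf  f
   13  dfedbedcb$aafdddca  a
   14  edbedcb$aafdddcadf  f
   15  edcb$aafdddcadfedb  b
   16  fdddcadfedbedcb$aa  a
   17  fedbedcb$aafdddcad  d

b$cacdddededfafbad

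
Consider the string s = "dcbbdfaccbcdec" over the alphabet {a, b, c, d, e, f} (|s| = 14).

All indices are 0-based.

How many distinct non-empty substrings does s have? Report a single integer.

rank | idx | suffix
   0 |   6 | accbcdec
   1 |   2 | bbdfaccbcdec
   2 |   9 | bcdec
   3 |   3 | bdfaccbcdec
   4 |  13 | c
   5 |   1 | cbbdfaccbcdec
   6 |   8 | cbcdec
   7 |   7 | ccbcdec
   8 |  10 | cdec
   9 |   0 | dcbbdfaccbcdec
  10 |  11 | dec
  11 |   4 | dfaccbcdec
  12 |  12 | ec
  13 |   5 | faccbcdec

SA = [6, 2, 9, 3, 13, 1, 8, 7, 10, 0, 11, 4, 12, 5]
i: (SA[i-1],SA[i]) lcp shared
  1: (6,2) 0 ''
  2: (2,9) 1 'b'
  3: (9,3) 1 'b'
  4: (3,13) 0 ''
  5: (13,1) 1 'c'
  6: (1,8) 2 'cb'
  7: (8,7) 1 'c'
  8: (7,10) 1 'c'
  9: (10,0) 0 ''
  10: (0,11) 1 'd'
  11: (11,4) 1 'd'
  12: (4,12) 0 ''
  13: (12,5) 0 ''

n(n+1)/2 = 14·15/2 = 105
Σ LCP = 0 + 0 + 1 + 1 + 0 + 1 + 2 + 1 + 1 + 0 + 1 + 1 + 0 + 0 = 9
distinct = 105 − 9 = 96

96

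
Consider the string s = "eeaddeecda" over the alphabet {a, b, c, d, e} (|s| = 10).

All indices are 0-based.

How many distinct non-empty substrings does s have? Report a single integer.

rank→(start, suffix):
  0 → (9, 'a')
  1 → (2, 'addeecda')
  2 → (7, 'cda')
  3 → (8, 'da')
  4 → (3, 'ddeecda')
  5 → (4, 'deecda')
  6 → (1, 'eaddeecda')
  7 → (6, 'ecda')
  8 → (0, 'eeaddeecda')
  9 → (5, 'eecda')

SA = [9, 2, 7, 8, 3, 4, 1, 6, 0, 5]
[i] adj suffixes → lcp
  [1] 9/2 → 1 ('a')
  [2] 2/7 → 0 ('')
  [3] 7/8 → 0 ('')
  [4] 8/3 → 1 ('d')
  [5] 3/4 → 1 ('d')
  [6] 4/1 → 0 ('')
  [7] 1/6 → 1 ('e')
  [8] 6/0 → 1 ('e')
  [9] 0/5 → 2 ('ee')

n(n+1)/2 = 10·11/2 = 55
Σ LCP = 0 + 1 + 0 + 0 + 1 + 1 + 0 + 1 + 1 + 2 = 7
distinct = 55 − 7 = 48

48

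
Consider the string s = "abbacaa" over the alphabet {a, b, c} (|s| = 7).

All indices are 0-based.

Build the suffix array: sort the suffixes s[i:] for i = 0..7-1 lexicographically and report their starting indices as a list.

rank | idx | suffix
   0 |   6 | a
   1 |   5 | aa
   2 |   0 | abbacaa
   3 |   3 | acaa
   4 |   2 | bacaa
   5 |   1 | bbacaa
   6 |   4 | caa

[6, 5, 0, 3, 2, 1, 4]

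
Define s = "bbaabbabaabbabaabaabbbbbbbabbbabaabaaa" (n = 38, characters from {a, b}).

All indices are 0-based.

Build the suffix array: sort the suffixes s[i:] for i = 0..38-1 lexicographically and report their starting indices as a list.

rank→(start, suffix):
  0 → (37, 'a')
  1 → (36, 'aa')
  2 → (35, 'aaa')
  3 → (32, 'aabaaa')
  4 → (14, 'aabaabbbbbbbabbbabaabaaa')
  5 → (8, 'aabbabaabaabbbbbbbabbbabaabaaa')
  6 → (2, 'aabbabaabbabaabaabbbbbbbabbbabaabaaa')
  7 → (17, 'aabbbbbbbabbbabaabaaa')
  8 → (33, 'abaaa')
  9 → (30, 'abaabaaa')
  10 → (12, 'abaabaabbbbbbbabbbabaabaaa')
  11 → (6, 'abaabbabaabaabbbbbbbabbbabaabaaa')
  12 → (15, 'abaabbbbbbbabbbabaabaaa')
  13 → (9, 'abbabaabaabbbbbbbabbbabaabaaa')
  14 → (3, 'abbabaabbabaabaabbbbbbbabbbabaabaaa')
  15 → (26, 'abbbabaabaaa')
  16 → (18, 'abbbbbbbabbbabaabaaa')
  17 → (34, 'baaa')
  18 → (31, 'baabaaa')
  19 → (13, 'baabaabbbbbbbabbbabaabaaa')
  20 → (7, 'baabbabaabaabbbbbbbabbbabaabaaa')
  21 → (1, 'baabbabaabbabaabaabbbbbbbabbbabaabaaa')
  22 → (16, 'baabbbbbbbabbbabaabaaa')
  23 → (29, 'babaabaaa')
  24 → (11, 'babaabaabbbbbbbabbbabaabaaa')
  25 → (5, 'babaabbabaabaabbbbbbbabbbabaabaaa')
  26 → (25, 'babbbabaabaaa')
  27 → (0, 'bbaabbabaabbabaabaabbbbbbbabbbabaabaaa')
  28 → (28, 'bbabaabaaa')
  29 → (10, 'bbabaabaabbbbbbbabbbabaabaaa')
  30 → (4, 'bbabaabbabaabaabbbbbbbabbbabaabaaa')
  31 → (24, 'bbabbbabaabaaa')
  32 → (27, 'bbbabaabaaa')
  33 → (23, 'bbbabbbabaabaaa')
  34 → (22, 'bbbbabbbabaabaaa')
  35 → (21, 'bbbbbabbbabaabaaa')
  36 → (20, 'bbbbbbabbbabaabaaa')
  37 → (19, 'bbbbbbbabbbabaabaaa')

[37, 36, 35, 32, 14, 8, 2, 17, 33, 30, 12, 6, 15, 9, 3, 26, 18, 34, 31, 13, 7, 1, 16, 29, 11, 5, 25, 0, 28, 10, 4, 24, 27, 23, 22, 21, 20, 19]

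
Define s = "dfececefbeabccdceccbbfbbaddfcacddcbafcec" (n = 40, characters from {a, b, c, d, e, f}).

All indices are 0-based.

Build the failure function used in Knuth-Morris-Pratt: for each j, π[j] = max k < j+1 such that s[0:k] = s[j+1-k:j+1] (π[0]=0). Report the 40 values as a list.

π[0] = 0
j=1 s[j]='f': π[1]=0 (border '')
j=2 s[j]='e': π[2]=0 (border '')
j=3 s[j]='c': π[3]=0 (border '')
j=4 s[j]='e': π[4]=0 (border '')
j=5 s[j]='c': π[5]=0 (border '')
j=6 s[j]='e': π[6]=0 (border '')
j=7 s[j]='f': π[7]=0 (border '')
j=8 s[j]='b': π[8]=0 (border '')
j=9 s[j]='e': π[9]=0 (border '')
j=10 s[j]='a': π[10]=0 (border '')
j=11 s[j]='b': π[11]=0 (border '')
j=12 s[j]='c': π[12]=0 (border '')
j=13 s[j]='c': π[13]=0 (border '')
j=14 s[j]='d': π[14]=1 (border 'd')
j=15 s[j]='c': k: 1→0; π[15]=0 (border '')
j=16 s[j]='e': π[16]=0 (border '')
j=17 s[j]='c': π[17]=0 (border '')
j=18 s[j]='c': π[18]=0 (border '')
j=19 s[j]='b': π[19]=0 (border '')
j=20 s[j]='b': π[20]=0 (border '')
j=21 s[j]='f': π[21]=0 (border '')
j=22 s[j]='b': π[22]=0 (border '')
j=23 s[j]='b': π[23]=0 (border '')
j=24 s[j]='a': π[24]=0 (border '')
j=25 s[j]='d': π[25]=1 (border 'd')
j=26 s[j]='d': k: 1→0; π[26]=1 (border 'd')
j=27 s[j]='f': π[27]=2 (border 'df')
j=28 s[j]='c': k: 2→0; π[28]=0 (border '')
j=29 s[j]='a': π[29]=0 (border '')
j=30 s[j]='c': π[30]=0 (border '')
j=31 s[j]='d': π[31]=1 (border 'd')
j=32 s[j]='d': k: 1→0; π[32]=1 (border 'd')
j=33 s[j]='c': k: 1→0; π[33]=0 (border '')
j=34 s[j]='b': π[34]=0 (border '')
j=35 s[j]='a': π[35]=0 (border '')
j=36 s[j]='f': π[36]=0 (border '')
j=37 s[j]='c': π[37]=0 (border '')
j=38 s[j]='e': π[38]=0 (border '')
j=39 s[j]='c': π[39]=0 (border '')

[0, 0, 0, 0, 0, 0, 0, 0, 0, 0, 0, 0, 0, 0, 1, 0, 0, 0, 0, 0, 0, 0, 0, 0, 0, 1, 1, 2, 0, 0, 0, 1, 1, 0, 0, 0, 0, 0, 0, 0]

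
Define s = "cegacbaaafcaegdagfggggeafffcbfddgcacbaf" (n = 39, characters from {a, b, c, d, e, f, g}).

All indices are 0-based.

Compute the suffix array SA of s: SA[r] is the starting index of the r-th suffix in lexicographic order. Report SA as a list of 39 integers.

sorted suffixes:
  #0 SA[0]=6  'aaafcaegdagfggggeafffcbfddgcacbaf'
  #1 SA[1]=7  'aafcaegdagfggggeafffcbfddgcacbaf'
  #2 SA[2]=3  'acbaaafcaegdagfggggeafffcbfddgcacbaf'
  #3 SA[3]=34  'acbaf'
  #4 SA[4]=11  'aegdagfggggeafffcbfddgcacbaf'
  #5 SA[5]=37  'af'
  #6 SA[6]=8  'afcaegdagfggggeafffcbfddgcacbaf'
  #7 SA[7]=23  'afffcbfddgcacbaf'
  #8 SA[8]=15  'agfggggeafffcbfddgcacbaf'
  #9 SA[9]=5  'baaafcaegdagfggggeafffcbfddgcacbaf'
  #10 SA[10]=36  'baf'
  #11 SA[11]=28  'bfddgcacbaf'
  #12 SA[12]=33  'cacbaf'
  #13 SA[13]=10  'caegdagfggggeafffcbfddgcacbaf'
  #14 SA[14]=4  'cbaaafcaegdagfggggeafffcbfddgcacbaf'
  #15 SA[15]=35  'cbaf'
  #16 SA[16]=27  'cbfddgcacbaf'
  #17 SA[17]=0  'cegacbaaafcaegdagfggggeafffcbfddgcacbaf'
  #18 SA[18]=14  'dagfggggeafffcbfddgcacbaf'
  #19 SA[19]=30  'ddgcacbaf'
  #20 SA[20]=31  'dgcacbaf'
  #21 SA[21]=22  'eafffcbfddgcacbaf'
  #22 SA[22]=1  'egacbaaafcaegdagfggggeafffcbfddgcacbaf'
  #23 SA[23]=12  'egdagfggggeafffcbfddgcacbaf'
  #24 SA[24]=38  'f'
  #25 SA[25]=9  'fcaegdagfggggeafffcbfddgcacbaf'
  #26 SA[26]=26  'fcbfddgcacbaf'
  #27 SA[27]=29  'fddgcacbaf'
  #28 SA[28]=25  'ffcbfddgcacbaf'
  #29 SA[29]=24  'fffcbfddgcacbaf'
  #30 SA[30]=17  'fggggeafffcbfddgcacbaf'
  #31 SA[31]=2  'gacbaaafcaegdagfggggeafffcbfddgcacbaf'
  #32 SA[32]=32  'gcacbaf'
  #33 SA[33]=13  'gdagfggggeafffcbfddgcacbaf'
  #34 SA[34]=21  'geafffcbfddgcacbaf'
  #35 SA[35]=16  'gfggggeafffcbfddgcacbaf'
  #36 SA[36]=20  'ggeafffcbfddgcacbaf'
  #37 SA[37]=19  'gggeafffcbfddgcacbaf'
  #38 SA[38]=18  'ggggeafffcbfddgcacbaf'

[6, 7, 3, 34, 11, 37, 8, 23, 15, 5, 36, 28, 33, 10, 4, 35, 27, 0, 14, 30, 31, 22, 1, 12, 38, 9, 26, 29, 25, 24, 17, 2, 32, 13, 21, 16, 20, 19, 18]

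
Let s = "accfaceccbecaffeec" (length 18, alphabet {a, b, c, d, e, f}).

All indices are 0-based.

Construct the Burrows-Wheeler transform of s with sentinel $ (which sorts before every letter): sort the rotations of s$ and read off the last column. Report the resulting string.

c$fcceeceaacebcfcfa

rank  rotation             last
    0  $accfaceccbecaffeec  c
    1  accfaceccbecaffeec$  $
    2  aceccbecaffeec$accf  f
    3  affeec$accfaceccbec  c
    4  becaffeec$accfacecc  c
    5  c$accfaceccbecaffee  e
    6  caffeec$accfaceccbe  e
    7  cbecaffeec$accfacec  c
    8  ccbecaffeec$accface  e
    9  ccfaceccbecaffeec$a  a
   10  ceccbecaffeec$accfa  a
   11  cfaceccbecaffeec$ac  c
   12  ec$accfaceccbecaffe  e
   13  ecaffeec$accfaceccb  b
   14  eccbecaffeec$accfac  c
   15  eec$accfaceccbecaff  f
   16  faceccbecaffeec$acc  c
   17  feec$accfaceccbecaf  f
   18  ffeec$accfaceccbeca  a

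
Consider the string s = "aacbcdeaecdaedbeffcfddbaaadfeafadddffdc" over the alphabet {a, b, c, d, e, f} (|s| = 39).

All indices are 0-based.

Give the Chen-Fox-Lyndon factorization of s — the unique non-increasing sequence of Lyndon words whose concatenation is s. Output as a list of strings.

emit factor 1: 'aacbcdeaecdaedbeffcfddb' (i=0, period=23)
emit factor 2: 'aaadfeafadddffdc' (i=23, period=16)

["aacbcdeaecdaedbeffcfddb", "aaadfeafadddffdc"]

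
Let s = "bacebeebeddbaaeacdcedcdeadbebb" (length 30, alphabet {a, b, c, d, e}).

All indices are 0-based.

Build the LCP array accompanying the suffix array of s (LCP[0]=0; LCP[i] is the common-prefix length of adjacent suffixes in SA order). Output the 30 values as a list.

[0, 1, 2, 1, 1, 0, 1, 2, 1, 1, 2, 2, 0, 2, 1, 2, 0, 2, 1, 2, 1, 1, 0, 2, 1, 2, 3, 1, 2, 1]

rank | idx | suffix
   0 |  12 | aaeacdcedcdeadbebb
   1 |  15 | acdcedcdeadbebb
   2 |   1 | acebeebeddbaaeacdcedcdeadbebb
   3 |  24 | adbebb
   4 |  13 | aeacdcedcdeadbebb
   5 |  29 | b
   6 |  11 | baaeacdcedcdeadbebb
   7 |   0 | bacebeebeddbaaeacdcedcdeadbebb
   8 |  28 | bb
   9 |  26 | bebb
  10 |   7 | beddbaaeacdcedcdeadbebb
  11 |   4 | beebeddbaaeacdcedcdeadbebb
  12 |  16 | cdcedcdeadbebb
  13 |  21 | cdeadbebb
  14 |   2 | cebeebeddbaaeacdcedcdeadbebb
  15 |  18 | cedcdeadbebb
  16 |  10 | dbaaeacdcedcdeadbebb
  17 |  25 | dbebb
  18 |  20 | dcdeadbebb
  19 |  17 | dcedcdeadbebb
  20 |   9 | ddbaaeacdcedcdeadbebb
  21 |  22 | deadbebb
  22 |  14 | eacdcedcdeadbebb
  23 |  23 | eadbebb
  24 |  27 | ebb
  25 |   6 | ebeddbaaeacdcedcdeadbebb
  26 |   3 | ebeebeddbaaeacdcedcdeadbebb
  27 |  19 | edcdeadbebb
  28 |   8 | eddbaaeacdcedcdeadbebb
  29 |   5 | eebeddbaaeacdcedcdeadbebb

SA = [12, 15, 1, 24, 13, 29, 11, 0, 28, 26, 7, 4, 16, 21, 2, 18, 10, 25, 20, 17, 9, 22, 14, 23, 27, 6, 3, 19, 8, 5]
[i] adj suffixes → lcp
  [1] 12/15 → 1 ('a')
  [2] 15/1 → 2 ('ac')
  [3] 1/24 → 1 ('a')
  [4] 24/13 → 1 ('a')
  [5] 13/29 → 0 ('')
  [6] 29/11 → 1 ('b')
  [7] 11/0 → 2 ('ba')
  [8] 0/28 → 1 ('b')
  [9] 28/26 → 1 ('b')
  [10] 26/7 → 2 ('be')
  [11] 7/4 → 2 ('be')
  [12] 4/16 → 0 ('')
  [13] 16/21 → 2 ('cd')
  [14] 21/2 → 1 ('c')
  [15] 2/18 → 2 ('ce')
  [16] 18/10 → 0 ('')
  [17] 10/25 → 2 ('db')
  [18] 25/20 → 1 ('d')
  [19] 20/17 → 2 ('dc')
  [20] 17/9 → 1 ('d')
  [21] 9/22 → 1 ('d')
  [22] 22/14 → 0 ('')
  [23] 14/23 → 2 ('ea')
  [24] 23/27 → 1 ('e')
  [25] 27/6 → 2 ('eb')
  [26] 6/3 → 3 ('ebe')
  [27] 3/19 → 1 ('e')
  [28] 19/8 → 2 ('ed')
  [29] 8/5 → 1 ('e')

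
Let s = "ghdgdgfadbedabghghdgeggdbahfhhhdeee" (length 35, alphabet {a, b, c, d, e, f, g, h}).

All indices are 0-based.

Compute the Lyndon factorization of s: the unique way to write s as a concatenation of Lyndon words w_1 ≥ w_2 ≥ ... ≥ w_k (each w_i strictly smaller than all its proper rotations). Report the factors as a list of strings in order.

emit factor 1: 'gh' (i=0, period=2)
emit factor 2: 'dgdgf' (i=2, period=5)
emit factor 3: 'adbed' (i=7, period=5)
emit factor 4: 'abghghdgeggdbahfhhhdeee' (i=12, period=23)

["gh", "dgdgf", "adbed", "abghghdgeggdbahfhhhdeee"]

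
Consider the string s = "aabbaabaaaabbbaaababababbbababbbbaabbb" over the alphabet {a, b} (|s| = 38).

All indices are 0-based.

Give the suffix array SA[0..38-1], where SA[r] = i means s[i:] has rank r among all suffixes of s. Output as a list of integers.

rank→(start, suffix):
  0 → (7, 'aaaabbbaaababababbbababbbbaabbb')
  1 → (14, 'aaababababbbababbbbaabbb')
  2 → (8, 'aaabbbaaababababbbababbbbaabbb')
  3 → (4, 'aabaaaabbbaaababababbbababbbbaabbb')
  4 → (15, 'aababababbbababbbbaabbb')
  5 → (0, 'aabbaabaaaabbbaaababababbbababbbbaabbb')
  6 → (33, 'aabbb')
  7 → (9, 'aabbbaaababababbbababbbbaabbb')
  8 → (5, 'abaaaabbbaaababababbbababbbbaabbb')
  9 → (16, 'ababababbbababbbbaabbb')
  10 → (18, 'abababbbababbbbaabbb')
  11 → (20, 'ababbbababbbbaabbb')
  12 → (26, 'ababbbbaabbb')
  13 → (1, 'abbaabaaaabbbaaababababbbababbbbaabbb')
  14 → (34, 'abbb')
  15 → (10, 'abbbaaababababbbababbbbaabbb')
  16 → (22, 'abbbababbbbaabbb')
  17 → (28, 'abbbbaabbb')
  18 → (37, 'b')
  19 → (6, 'baaaabbbaaababababbbababbbbaabbb')
  20 → (13, 'baaababababbbababbbbaabbb')
  21 → (3, 'baabaaaabbbaaababababbbababbbbaabbb')
  22 → (32, 'baabbb')
  23 → (17, 'babababbbababbbbaabbb')
  24 → (19, 'bababbbababbbbaabbb')
  25 → (25, 'bababbbbaabbb')
  26 → (21, 'babbbababbbbaabbb')
  27 → (27, 'babbbbaabbb')
  28 → (36, 'bb')
  29 → (12, 'bbaaababababbbababbbbaabbb')
  30 → (2, 'bbaabaaaabbbaaababababbbababbbbaabbb')
  31 → (31, 'bbaabbb')
  32 → (24, 'bbababbbbaabbb')
  33 → (35, 'bbb')
  34 → (11, 'bbbaaababababbbababbbbaabbb')
  35 → (30, 'bbbaabbb')
  36 → (23, 'bbbababbbbaabbb')
  37 → (29, 'bbbbaabbb')

[7, 14, 8, 4, 15, 0, 33, 9, 5, 16, 18, 20, 26, 1, 34, 10, 22, 28, 37, 6, 13, 3, 32, 17, 19, 25, 21, 27, 36, 12, 2, 31, 24, 35, 11, 30, 23, 29]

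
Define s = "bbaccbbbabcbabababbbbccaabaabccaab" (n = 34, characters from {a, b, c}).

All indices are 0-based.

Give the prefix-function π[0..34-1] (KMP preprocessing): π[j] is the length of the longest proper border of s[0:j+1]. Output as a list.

π[0] = 0
j=1 s[j]='b': π[1]=1 (border 'b')
j=2 s[j]='a': k: 1→0; π[2]=0 (border '')
j=3 s[j]='c': π[3]=0 (border '')
j=4 s[j]='c': π[4]=0 (border '')
j=5 s[j]='b': π[5]=1 (border 'b')
j=6 s[j]='b': π[6]=2 (border 'bb')
j=7 s[j]='b': k: 2→1; π[7]=2 (border 'bb')
j=8 s[j]='a': π[8]=3 (border 'bba')
j=9 s[j]='b': k: 3→0; π[9]=1 (border 'b')
j=10 s[j]='c': k: 1→0; π[10]=0 (border '')
j=11 s[j]='b': π[11]=1 (border 'b')
j=12 s[j]='a': k: 1→0; π[12]=0 (border '')
j=13 s[j]='b': π[13]=1 (border 'b')
j=14 s[j]='a': k: 1→0; π[14]=0 (border '')
j=15 s[j]='b': π[15]=1 (border 'b')
j=16 s[j]='a': k: 1→0; π[16]=0 (border '')
j=17 s[j]='b': π[17]=1 (border 'b')
j=18 s[j]='b': π[18]=2 (border 'bb')
j=19 s[j]='b': k: 2→1; π[19]=2 (border 'bb')
j=20 s[j]='b': k: 2→1; π[20]=2 (border 'bb')
j=21 s[j]='c': k: 2→1→0; π[21]=0 (border '')
j=22 s[j]='c': π[22]=0 (border '')
j=23 s[j]='a': π[23]=0 (border '')
j=24 s[j]='a': π[24]=0 (border '')
j=25 s[j]='b': π[25]=1 (border 'b')
j=26 s[j]='a': k: 1→0; π[26]=0 (border '')
j=27 s[j]='a': π[27]=0 (border '')
j=28 s[j]='b': π[28]=1 (border 'b')
j=29 s[j]='c': k: 1→0; π[29]=0 (border '')
j=30 s[j]='c': π[30]=0 (border '')
j=31 s[j]='a': π[31]=0 (border '')
j=32 s[j]='a': π[32]=0 (border '')
j=33 s[j]='b': π[33]=1 (border 'b')

[0, 1, 0, 0, 0, 1, 2, 2, 3, 1, 0, 1, 0, 1, 0, 1, 0, 1, 2, 2, 2, 0, 0, 0, 0, 1, 0, 0, 1, 0, 0, 0, 0, 1]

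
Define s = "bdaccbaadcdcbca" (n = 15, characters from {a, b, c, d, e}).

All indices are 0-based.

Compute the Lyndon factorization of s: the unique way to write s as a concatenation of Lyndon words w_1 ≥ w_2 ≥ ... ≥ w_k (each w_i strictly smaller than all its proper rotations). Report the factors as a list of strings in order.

emit factor 1: 'bd' (i=0, period=2)
emit factor 2: 'accb' (i=2, period=4)
emit factor 3: 'aadcdcbc' (i=6, period=8)
emit factor 4: 'a' (i=14, period=1)

["bd", "accb", "aadcdcbc", "a"]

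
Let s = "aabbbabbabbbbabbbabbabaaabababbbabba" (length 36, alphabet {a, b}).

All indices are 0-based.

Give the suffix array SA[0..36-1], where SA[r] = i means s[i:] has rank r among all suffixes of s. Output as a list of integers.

[35, 22, 23, 0, 20, 24, 26, 32, 17, 5, 28, 13, 1, 8, 34, 21, 19, 25, 31, 16, 4, 27, 12, 7, 33, 18, 30, 15, 3, 11, 6, 29, 14, 2, 10, 9]

rank→(start, suffix):
  0 → (35, 'a')
  1 → (22, 'aaabababbbabba')
  2 → (23, 'aabababbbabba')
  3 → (0, 'aabbbabbabbbbabbbabbabaaabababbbabba')
  4 → (20, 'abaaabababbbabba')
  5 → (24, 'abababbbabba')
  6 → (26, 'ababbbabba')
  7 → (32, 'abba')
  8 → (17, 'abbabaaabababbbabba')
  9 → (5, 'abbabbbbabbbabbabaaabababbbabba')
  10 → (28, 'abbbabba')
  11 → (13, 'abbbabbabaaabababbbabba')
  12 → (1, 'abbbabbabbbbabbbabbabaaabababbbabba')
  13 → (8, 'abbbbabbbabbabaaabababbbabba')
  14 → (34, 'ba')
  15 → (21, 'baaabababbbabba')
  16 → (19, 'babaaabababbbabba')
  17 → (25, 'bababbbabba')
  18 → (31, 'babba')
  19 → (16, 'babbabaaabababbbabba')
  20 → (4, 'babbabbbbabbbabbabaaabababbbabba')
  21 → (27, 'babbbabba')
  22 → (12, 'babbbabbabaaabababbbabba')
  23 → (7, 'babbbbabbbabbabaaabababbbabba')
  24 → (33, 'bba')
  25 → (18, 'bbabaaabababbbabba')
  26 → (30, 'bbabba')
  27 → (15, 'bbabbabaaabababbbabba')
  28 → (3, 'bbabbabbbbabbbabbabaaabababbbabba')
  29 → (11, 'bbabbbabbabaaabababbbabba')
  30 → (6, 'bbabbbbabbbabbabaaabababbbabba')
  31 → (29, 'bbbabba')
  32 → (14, 'bbbabbabaaabababbbabba')
  33 → (2, 'bbbabbabbbbabbbabbabaaabababbbabba')
  34 → (10, 'bbbabbbabbabaaabababbbabba')
  35 → (9, 'bbbbabbbabbabaaabababbbabba')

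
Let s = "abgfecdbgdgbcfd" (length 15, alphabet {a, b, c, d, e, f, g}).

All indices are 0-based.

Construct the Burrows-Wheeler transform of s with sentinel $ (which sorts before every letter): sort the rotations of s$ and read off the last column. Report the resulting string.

d$gdaebfcgfcgdbb

rank  rotation          last
    0  $abgfecdbgdgbcfd  d
    1  abgfecdbgdgbcfd$  $
    2  bcfd$abgfecdbgdg  g
    3  bgdgbcfd$abgfecd  d
    4  bgfecdbgdgbcfd$a  a
    5  cdbgdgbcfd$abgfe  e
    6  cfd$abgfecdbgdgb  b
    7  d$abgfecdbgdgbcf  f
    8  dbgdgbcfd$abgfec  c
    9  dgbcfd$abgfecdbg  g
   10  ecdbgdgbcfd$abgf  f
   11  fd$abgfecdbgdgbc  c
   12  fecdbgdgbcfd$abg  g
   13  gbcfd$abgfecdbgd  d
   14  gdgbcfd$abgfecdb  b
   15  gfecdbgdgbcfd$ab  b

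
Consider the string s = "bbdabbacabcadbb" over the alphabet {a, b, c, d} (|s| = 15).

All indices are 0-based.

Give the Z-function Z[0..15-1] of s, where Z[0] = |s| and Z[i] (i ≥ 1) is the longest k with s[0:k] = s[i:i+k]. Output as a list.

[15, 1, 0, 0, 2, 1, 0, 0, 0, 1, 0, 0, 0, 2, 1]

Z[0]=15
i=1: outside box; Z[1]=1 extend→box=[1,2)
i=2: outside box; Z[2]=0
i=3: outside box; Z[3]=0
i=4: outside box; Z[4]=2 extend→box=[4,6)
i=5: min(r-i=1, Z[1]=1)=1; Z[5]=1
i=6: outside box; Z[6]=0
i=7: outside box; Z[7]=0
i=8: outside box; Z[8]=0
i=9: outside box; Z[9]=1 extend→box=[9,10)
i=10: outside box; Z[10]=0
i=11: outside box; Z[11]=0
i=12: outside box; Z[12]=0
i=13: outside box; Z[13]=2 extend→box=[13,15)
i=14: min(r-i=1, Z[1]=1)=1; Z[14]=1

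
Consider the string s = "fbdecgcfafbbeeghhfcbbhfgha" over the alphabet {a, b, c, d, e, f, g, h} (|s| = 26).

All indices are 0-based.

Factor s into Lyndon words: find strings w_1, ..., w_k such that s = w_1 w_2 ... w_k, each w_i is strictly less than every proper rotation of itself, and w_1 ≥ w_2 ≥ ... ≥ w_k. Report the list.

emit factor 1: 'f' (i=0, period=1)
emit factor 2: 'bdecgcf' (i=1, period=7)
emit factor 3: 'afbbeeghhfcbbhfgh' (i=8, period=17)
emit factor 4: 'a' (i=25, period=1)

["f", "bdecgcf", "afbbeeghhfcbbhfgh", "a"]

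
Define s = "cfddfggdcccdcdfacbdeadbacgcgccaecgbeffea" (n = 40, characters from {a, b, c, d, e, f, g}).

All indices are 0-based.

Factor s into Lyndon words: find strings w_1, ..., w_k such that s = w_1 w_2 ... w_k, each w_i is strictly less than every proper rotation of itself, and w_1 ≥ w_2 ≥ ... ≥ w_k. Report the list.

emit factor 1: 'cfddfggd' (i=0, period=8)
emit factor 2: 'cccdcdf' (i=8, period=7)
emit factor 3: 'acbdeadbacgcgccaecgbeffe' (i=15, period=24)
emit factor 4: 'a' (i=39, period=1)

["cfddfggd", "cccdcdf", "acbdeadbacgcgccaecgbeffe", "a"]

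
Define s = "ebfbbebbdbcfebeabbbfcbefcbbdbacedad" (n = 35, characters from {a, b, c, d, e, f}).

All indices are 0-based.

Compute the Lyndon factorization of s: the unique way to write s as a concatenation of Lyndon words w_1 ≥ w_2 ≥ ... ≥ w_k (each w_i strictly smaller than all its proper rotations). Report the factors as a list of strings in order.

["e", "bf", "bbe", "bbdbcfebe", "abbbfcbefcbbdbacedad"]

emit factor 1: 'e' (i=0, period=1)
emit factor 2: 'bf' (i=1, period=2)
emit factor 3: 'bbe' (i=3, period=3)
emit factor 4: 'bbdbcfebe' (i=6, period=9)
emit factor 5: 'abbbfcbefcbbdbacedad' (i=15, period=20)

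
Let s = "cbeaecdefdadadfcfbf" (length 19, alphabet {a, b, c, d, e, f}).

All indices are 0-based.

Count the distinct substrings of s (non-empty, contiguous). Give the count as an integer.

174

rank | idx | suffix
   0 |  10 | adadfcfbf
   1 |  12 | adfcfbf
   2 |   3 | aecdefdadadfcfbf
   3 |   1 | beaecdefdadadfcfbf
   4 |  17 | bf
   5 |   0 | cbeaecdefdadadfcfbf
   6 |   5 | cdefdadadfcfbf
   7 |  15 | cfbf
   8 |   9 | dadadfcfbf
   9 |  11 | dadfcfbf
  10 |   6 | defdadadfcfbf
  11 |  13 | dfcfbf
  12 |   2 | eaecdefdadadfcfbf
  13 |   4 | ecdefdadadfcfbf
  14 |   7 | efdadadfcfbf
  15 |  18 | f
  16 |  16 | fbf
  17 |  14 | fcfbf
  18 |   8 | fdadadfcfbf

SA = [10, 12, 3, 1, 17, 0, 5, 15, 9, 11, 6, 13, 2, 4, 7, 18, 16, 14, 8]
i: (SA[i-1],SA[i]) lcp shared
  1: (10,12) 2 'ad'
  2: (12,3) 1 'a'
  3: (3,1) 0 ''
  4: (1,17) 1 'b'
  5: (17,0) 0 ''
  6: (0,5) 1 'c'
  7: (5,15) 1 'c'
  8: (15,9) 0 ''
  9: (9,11) 3 'dad'
  10: (11,6) 1 'd'
  11: (6,13) 1 'd'
  12: (13,2) 0 ''
  13: (2,4) 1 'e'
  14: (4,7) 1 'e'
  15: (7,18) 0 ''
  16: (18,16) 1 'f'
  17: (16,14) 1 'f'
  18: (14,8) 1 'f'

n(n+1)/2 = 19·20/2 = 190
Σ LCP = 0 + 2 + 1 + 0 + 1 + 0 + 1 + 1 + 0 + 3 + 1 + 1 + 0 + 1 + 1 + 0 + 1 + 1 + 1 = 16
distinct = 190 − 16 = 174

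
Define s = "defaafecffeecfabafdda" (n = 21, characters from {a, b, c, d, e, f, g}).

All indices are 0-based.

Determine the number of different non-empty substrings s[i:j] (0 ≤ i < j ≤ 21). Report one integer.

rank | idx | suffix
   0 |  20 | a
   1 |   3 | aafecffeecfabafdda
   2 |  14 | abafdda
   3 |  16 | afdda
   4 |   4 | afecffeecfabafdda
   5 |  15 | bafdda
   6 |  12 | cfabafdda
   7 |   7 | cffeecfabafdda
   8 |  19 | da
   9 |  18 | dda
  10 |   0 | defaafecffeecfabafdda
  11 |  11 | ecfabafdda
  12 |   6 | ecffeecfabafdda
  13 |  10 | eecfabafdda
  14 |   1 | efaafecffeecfabafdda
  15 |   2 | faafecffeecfabafdda
  16 |  13 | fabafdda
  17 |  17 | fdda
  18 |   5 | fecffeecfabafdda
  19 |   9 | feecfabafdda
  20 |   8 | ffeecfabafdda

SA = [20, 3, 14, 16, 4, 15, 12, 7, 19, 18, 0, 11, 6, 10, 1, 2, 13, 17, 5, 9, 8]
i: (SA[i-1],SA[i]) lcp shared
  1: (20,3) 1 'a'
  2: (3,14) 1 'a'
  3: (14,16) 1 'a'
  4: (16,4) 2 'af'
  5: (4,15) 0 ''
  6: (15,12) 0 ''
  7: (12,7) 2 'cf'
  8: (7,19) 0 ''
  9: (19,18) 1 'd'
  10: (18,0) 1 'd'
  11: (0,11) 0 ''
  12: (11,6) 3 'ecf'
  13: (6,10) 1 'e'
  14: (10,1) 1 'e'
  15: (1,2) 0 ''
  16: (2,13) 2 'fa'
  17: (13,17) 1 'f'
  18: (17,5) 1 'f'
  19: (5,9) 2 'fe'
  20: (9,8) 1 'f'

n(n+1)/2 = 21·22/2 = 231
Σ LCP = 0 + 1 + 1 + 1 + 2 + 0 + 0 + 2 + 0 + 1 + 1 + 0 + 3 + 1 + 1 + 0 + 2 + 1 + 1 + 2 + 1 = 21
distinct = 231 − 21 = 210

210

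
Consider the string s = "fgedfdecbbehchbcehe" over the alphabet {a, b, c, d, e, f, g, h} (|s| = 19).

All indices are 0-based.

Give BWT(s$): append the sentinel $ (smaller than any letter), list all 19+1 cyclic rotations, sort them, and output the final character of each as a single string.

rank  rotation              last
    0  $fgedfdecbbehchbcehe  e
    1  bbehchbcehe$fgedfdec  c
    2  bcehe$fgedfdecbbehch  h
    3  behchbcehe$fgedfdecb  b
    4  cbbehchbcehe$fgedfde  e
    5  cehe$fgedfdecbbehchb  b
    6  chbcehe$fgedfdecbbeh  h
    7  decbbehchbcehe$fgedf  f
    8  dfdecbbehchbcehe$fge  e
    9  e$fgedfdecbbehchbceh  h
   10  ecbbehchbcehe$fgedfd  d
   11  edfdecbbehchbcehe$fg  g
   12  ehchbcehe$fgedfdecbb  b
   13  ehe$fgedfdecbbehchbc  c
   14  fdecbbehchbcehe$fged  d
   15  fgedfdecbbehchbcehe$  $
   16  gedfdecbbehchbcehe$f  f
   17  hbcehe$fgedfdecbbehc  c
   18  hchbcehe$fgedfdecbbe  e
   19  he$fgedfdecbbehchbce  e

echbebhfehdgbcd$fcee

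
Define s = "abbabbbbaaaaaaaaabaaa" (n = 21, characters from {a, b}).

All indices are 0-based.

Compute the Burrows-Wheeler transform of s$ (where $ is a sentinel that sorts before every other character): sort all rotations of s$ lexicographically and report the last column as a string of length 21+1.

rank  rotation                last
    0  $abbabbbbaaaaaaaaabaaa  a
    1  a$abbabbbbaaaaaaaaabaa  a
    2  aa$abbabbbbaaaaaaaaaba  a
    3  aaa$abbabbbbaaaaaaaaab  b
    4  aaaaaaaaabaaa$abbabbbb  b
    5  aaaaaaaabaaa$abbabbbba  a
    6  aaaaaaabaaa$abbabbbbaa  a
    7  aaaaaabaaa$abbabbbbaaa  a
    8  aaaaabaaa$abbabbbbaaaa  a
    9  aaaabaaa$abbabbbbaaaaa  a
   10  aaabaaa$abbabbbbaaaaaa  a
   11  aabaaa$abbabbbbaaaaaaa  a
   12  abaaa$abbabbbbaaaaaaaa  a
   13  abbabbbbaaaaaaaaabaaa$  $
   14  abbbbaaaaaaaaabaaa$abb  b
   15  baaa$abbabbbbaaaaaaaaa  a
   16  baaaaaaaaabaaa$abbabbb  b
   17  babbbbaaaaaaaaabaaa$ab  b
   18  bbaaaaaaaaabaaa$abbabb  b
   19  bbabbbbaaaaaaaaabaaa$a  a
   20  bbbaaaaaaaaabaaa$abbab  b
   21  bbbbaaaaaaaaabaaa$abba  a

aaabbaaaaaaaa$babbbaba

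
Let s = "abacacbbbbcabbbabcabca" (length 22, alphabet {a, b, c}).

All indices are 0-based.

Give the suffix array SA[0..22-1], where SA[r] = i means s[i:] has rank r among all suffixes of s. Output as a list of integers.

[21, 0, 11, 18, 15, 2, 4, 14, 1, 13, 12, 6, 7, 8, 19, 9, 16, 20, 10, 17, 3, 5]

rank | idx | suffix
   0 |  21 | a
   1 |   0 | abacacbbbbcabbbabcabca
   2 |  11 | abbbabcabca
   3 |  18 | abca
   4 |  15 | abcabca
   5 |   2 | acacbbbbcabbbabcabca
   6 |   4 | acbbbbcabbbabcabca
   7 |  14 | babcabca
   8 |   1 | bacacbbbbcabbbabcabca
   9 |  13 | bbabcabca
  10 |  12 | bbbabcabca
  11 |   6 | bbbbcabbbabcabca
  12 |   7 | bbbcabbbabcabca
  13 |   8 | bbcabbbabcabca
  14 |  19 | bca
  15 |   9 | bcabbbabcabca
  16 |  16 | bcabca
  17 |  20 | ca
  18 |  10 | cabbbabcabca
  19 |  17 | cabca
  20 |   3 | cacbbbbcabbbabcabca
  21 |   5 | cbbbbcabbbabcabca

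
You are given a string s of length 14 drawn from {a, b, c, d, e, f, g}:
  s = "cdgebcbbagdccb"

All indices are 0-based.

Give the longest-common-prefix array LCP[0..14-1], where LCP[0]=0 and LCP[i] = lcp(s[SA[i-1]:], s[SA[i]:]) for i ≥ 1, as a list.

[0, 0, 1, 1, 1, 0, 2, 1, 1, 0, 1, 0, 0, 1]

sorted suffixes:
  #0 SA[0]=8  'agdccb'
  #1 SA[1]=13  'b'
  #2 SA[2]=7  'bagdccb'
  #3 SA[3]=6  'bbagdccb'
  #4 SA[4]=4  'bcbbagdccb'
  #5 SA[5]=12  'cb'
  #6 SA[6]=5  'cbbagdccb'
  #7 SA[7]=11  'ccb'
  #8 SA[8]=0  'cdgebcbbagdccb'
  #9 SA[9]=10  'dccb'
  #10 SA[10]=1  'dgebcbbagdccb'
  #11 SA[11]=3  'ebcbbagdccb'
  #12 SA[12]=9  'gdccb'
  #13 SA[13]=2  'gebcbbagdccb'

SA = [8, 13, 7, 6, 4, 12, 5, 11, 0, 10, 1, 3, 9, 2]
[i] adj suffixes → lcp
  [1] 8/13 → 0 ('')
  [2] 13/7 → 1 ('b')
  [3] 7/6 → 1 ('b')
  [4] 6/4 → 1 ('b')
  [5] 4/12 → 0 ('')
  [6] 12/5 → 2 ('cb')
  [7] 5/11 → 1 ('c')
  [8] 11/0 → 1 ('c')
  [9] 0/10 → 0 ('')
  [10] 10/1 → 1 ('d')
  [11] 1/3 → 0 ('')
  [12] 3/9 → 0 ('')
  [13] 9/2 → 1 ('g')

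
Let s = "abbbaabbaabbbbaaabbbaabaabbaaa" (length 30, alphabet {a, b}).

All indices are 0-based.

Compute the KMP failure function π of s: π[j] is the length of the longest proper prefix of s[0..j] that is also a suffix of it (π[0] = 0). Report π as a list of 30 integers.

π[0] = 0
j=1 s[j]='b': π[1]=0 (border '')
j=2 s[j]='b': π[2]=0 (border '')
j=3 s[j]='b': π[3]=0 (border '')
j=4 s[j]='a': π[4]=1 (border 'a')
j=5 s[j]='a': k: 1→0; π[5]=1 (border 'a')
j=6 s[j]='b': π[6]=2 (border 'ab')
j=7 s[j]='b': π[7]=3 (border 'abb')
j=8 s[j]='a': k: 3→0; π[8]=1 (border 'a')
j=9 s[j]='a': k: 1→0; π[9]=1 (border 'a')
j=10 s[j]='b': π[10]=2 (border 'ab')
j=11 s[j]='b': π[11]=3 (border 'abb')
j=12 s[j]='b': π[12]=4 (border 'abbb')
j=13 s[j]='b': k: 4→0; π[13]=0 (border '')
j=14 s[j]='a': π[14]=1 (border 'a')
j=15 s[j]='a': k: 1→0; π[15]=1 (border 'a')
j=16 s[j]='a': k: 1→0; π[16]=1 (border 'a')
j=17 s[j]='b': π[17]=2 (border 'ab')
j=18 s[j]='b': π[18]=3 (border 'abb')
j=19 s[j]='b': π[19]=4 (border 'abbb')
j=20 s[j]='a': π[20]=5 (border 'abbba')
j=21 s[j]='a': π[21]=6 (border 'abbbaa')
j=22 s[j]='b': π[22]=7 (border 'abbbaab')
j=23 s[j]='a': k: 7→2→0; π[23]=1 (border 'a')
j=24 s[j]='a': k: 1→0; π[24]=1 (border 'a')
j=25 s[j]='b': π[25]=2 (border 'ab')
j=26 s[j]='b': π[26]=3 (border 'abb')
j=27 s[j]='a': k: 3→0; π[27]=1 (border 'a')
j=28 s[j]='a': k: 1→0; π[28]=1 (border 'a')
j=29 s[j]='a': k: 1→0; π[29]=1 (border 'a')

[0, 0, 0, 0, 1, 1, 2, 3, 1, 1, 2, 3, 4, 0, 1, 1, 1, 2, 3, 4, 5, 6, 7, 1, 1, 2, 3, 1, 1, 1]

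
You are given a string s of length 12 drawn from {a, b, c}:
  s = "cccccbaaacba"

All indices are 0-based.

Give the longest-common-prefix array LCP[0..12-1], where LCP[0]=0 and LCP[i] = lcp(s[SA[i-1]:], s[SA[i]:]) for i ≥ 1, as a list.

sorted suffixes:
  #0 SA[0]=11  'a'
  #1 SA[1]=6  'aaacba'
  #2 SA[2]=7  'aacba'
  #3 SA[3]=8  'acba'
  #4 SA[4]=10  'ba'
  #5 SA[5]=5  'baaacba'
  #6 SA[6]=9  'cba'
  #7 SA[7]=4  'cbaaacba'
  #8 SA[8]=3  'ccbaaacba'
  #9 SA[9]=2  'cccbaaacba'
  #10 SA[10]=1  'ccccbaaacba'
  #11 SA[11]=0  'cccccbaaacba'

SA = [11, 6, 7, 8, 10, 5, 9, 4, 3, 2, 1, 0]
rank  pair      lcp
   1  s[11:],s[6:]  1  'a'
   2  s[6:],s[7:]  2  'aa'
   3  s[7:],s[8:]  1  'a'
   4  s[8:],s[10:]  0  ''
   5  s[10:],s[5:]  2  'ba'
   6  s[5:],s[9:]  0  ''
   7  s[9:],s[4:]  3  'cba'
   8  s[4:],s[3:]  1  'c'
   9  s[3:],s[2:]  2  'cc'
  10  s[2:],s[1:]  3  'ccc'
  11  s[1:],s[0:]  4  'cccc'

[0, 1, 2, 1, 0, 2, 0, 3, 1, 2, 3, 4]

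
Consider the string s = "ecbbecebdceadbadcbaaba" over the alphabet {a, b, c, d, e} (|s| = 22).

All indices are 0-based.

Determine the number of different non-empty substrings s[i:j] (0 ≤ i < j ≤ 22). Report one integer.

rank→(start, suffix):
  0 → (21, 'a')
  1 → (18, 'aaba')
  2 → (19, 'aba')
  3 → (11, 'adbadcbaaba')
  4 → (14, 'adcbaaba')
  5 → (20, 'ba')
  6 → (17, 'baaba')
  7 → (13, 'badcbaaba')
  8 → (2, 'bbecebdceadbadcbaaba')
  9 → (7, 'bdceadbadcbaaba')
  10 → (3, 'becebdceadbadcbaaba')
  11 → (16, 'cbaaba')
  12 → (1, 'cbbecebdceadbadcbaaba')
  13 → (9, 'ceadbadcbaaba')
  14 → (5, 'cebdceadbadcbaaba')
  15 → (12, 'dbadcbaaba')
  16 → (15, 'dcbaaba')
  17 → (8, 'dceadbadcbaaba')
  18 → (10, 'eadbadcbaaba')
  19 → (6, 'ebdceadbadcbaaba')
  20 → (0, 'ecbbecebdceadbadcbaaba')
  21 → (4, 'ecebdceadbadcbaaba')

SA = [21, 18, 19, 11, 14, 20, 17, 13, 2, 7, 3, 16, 1, 9, 5, 12, 15, 8, 10, 6, 0, 4]
[i] adj suffixes → lcp
  [1] 21/18 → 1 ('a')
  [2] 18/19 → 1 ('a')
  [3] 19/11 → 1 ('a')
  [4] 11/14 → 2 ('ad')
  [5] 14/20 → 0 ('')
  [6] 20/17 → 2 ('ba')
  [7] 17/13 → 2 ('ba')
  [8] 13/2 → 1 ('b')
  [9] 2/7 → 1 ('b')
  [10] 7/3 → 1 ('b')
  [11] 3/16 → 0 ('')
  [12] 16/1 → 2 ('cb')
  [13] 1/9 → 1 ('c')
  [14] 9/5 → 2 ('ce')
  [15] 5/12 → 0 ('')
  [16] 12/15 → 1 ('d')
  [17] 15/8 → 2 ('dc')
  [18] 8/10 → 0 ('')
  [19] 10/6 → 1 ('e')
  [20] 6/0 → 1 ('e')
  [21] 0/4 → 2 ('ec')

n(n+1)/2 = 22·23/2 = 253
Σ LCP = 0 + 1 + 1 + 1 + 2 + 0 + 2 + 2 + 1 + 1 + 1 + 0 + 2 + 1 + 2 + 0 + 1 + 2 + 0 + 1 + 1 + 2 = 24
distinct = 253 − 24 = 229

229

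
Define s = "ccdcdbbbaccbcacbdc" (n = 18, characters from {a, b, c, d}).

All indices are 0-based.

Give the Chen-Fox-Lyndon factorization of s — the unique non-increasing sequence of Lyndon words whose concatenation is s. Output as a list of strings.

emit factor 1: 'ccdcd' (i=0, period=5)
emit factor 2: 'b' (i=5, period=1)
emit factor 3: 'b' (i=6, period=1)
emit factor 4: 'b' (i=7, period=1)
emit factor 5: 'accbc' (i=8, period=5)
emit factor 6: 'acbdc' (i=13, period=5)

["ccdcd", "b", "b", "b", "accbc", "acbdc"]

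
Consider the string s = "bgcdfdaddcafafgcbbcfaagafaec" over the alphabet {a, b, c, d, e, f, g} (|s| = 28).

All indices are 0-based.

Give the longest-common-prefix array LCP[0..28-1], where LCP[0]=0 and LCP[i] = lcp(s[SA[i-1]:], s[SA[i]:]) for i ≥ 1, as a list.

[0, 1, 1, 1, 3, 2, 1, 0, 1, 1, 0, 1, 1, 1, 1, 0, 1, 1, 1, 0, 0, 2, 2, 1, 1, 0, 1, 2]

sorted suffixes:
  #0 SA[0]=20  'aagafaec'
  #1 SA[1]=6  'addcafafgcbbcfaagafaec'
  #2 SA[2]=25  'aec'
  #3 SA[3]=23  'afaec'
  #4 SA[4]=10  'afafgcbbcfaagafaec'
  #5 SA[5]=12  'afgcbbcfaagafaec'
  #6 SA[6]=21  'agafaec'
  #7 SA[7]=16  'bbcfaagafaec'
  #8 SA[8]=17  'bcfaagafaec'
  #9 SA[9]=0  'bgcdfdaddcafafgcbbcfaagafaec'
  #10 SA[10]=27  'c'
  #11 SA[11]=9  'cafafgcbbcfaagafaec'
  #12 SA[12]=15  'cbbcfaagafaec'
  #13 SA[13]=2  'cdfdaddcafafgcbbcfaagafaec'
  #14 SA[14]=18  'cfaagafaec'
  #15 SA[15]=5  'daddcafafgcbbcfaagafaec'
  #16 SA[16]=8  'dcafafgcbbcfaagafaec'
  #17 SA[17]=7  'ddcafafgcbbcfaagafaec'
  #18 SA[18]=3  'dfdaddcafafgcbbcfaagafaec'
  #19 SA[19]=26  'ec'
  #20 SA[20]=19  'faagafaec'
  #21 SA[21]=24  'faec'
  #22 SA[22]=11  'fafgcbbcfaagafaec'
  #23 SA[23]=4  'fdaddcafafgcbbcfaagafaec'
  #24 SA[24]=13  'fgcbbcfaagafaec'
  #25 SA[25]=22  'gafaec'
  #26 SA[26]=14  'gcbbcfaagafaec'
  #27 SA[27]=1  'gcdfdaddcafafgcbbcfaagafaec'

SA = [20, 6, 25, 23, 10, 12, 21, 16, 17, 0, 27, 9, 15, 2, 18, 5, 8, 7, 3, 26, 19, 24, 11, 4, 13, 22, 14, 1]
rank  pair      lcp
   1  s[20:],s[6:]  1  'a'
   2  s[6:],s[25:]  1  'a'
   3  s[25:],s[23:]  1  'a'
   4  s[23:],s[10:]  3  'afa'
   5  s[10:],s[12:]  2  'af'
   6  s[12:],s[21:]  1  'a'
   7  s[21:],s[16:]  0  ''
   8  s[16:],s[17:]  1  'b'
   9  s[17:],s[0:]  1  'b'
  10  s[0:],s[27:]  0  ''
  11  s[27:],s[9:]  1  'c'
  12  s[9:],s[15:]  1  'c'
  13  s[15:],s[2:]  1  'c'
  14  s[2:],s[18:]  1  'c'
  15  s[18:],s[5:]  0  ''
  16  s[5:],s[8:]  1  'd'
  17  s[8:],s[7:]  1  'd'
  18  s[7:],s[3:]  1  'd'
  19  s[3:],s[26:]  0  ''
  20  s[26:],s[19:]  0  ''
  21  s[19:],s[24:]  2  'fa'
  22  s[24:],s[11:]  2  'fa'
  23  s[11:],s[4:]  1  'f'
  24  s[4:],s[13:]  1  'f'
  25  s[13:],s[22:]  0  ''
  26  s[22:],s[14:]  1  'g'
  27  s[14:],s[1:]  2  'gc'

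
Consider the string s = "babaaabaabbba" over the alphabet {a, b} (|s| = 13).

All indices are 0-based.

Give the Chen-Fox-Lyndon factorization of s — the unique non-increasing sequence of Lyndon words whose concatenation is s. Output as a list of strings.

emit factor 1: 'b' (i=0, period=1)
emit factor 2: 'ab' (i=1, period=2)
emit factor 3: 'aaabaabbb' (i=3, period=9)
emit factor 4: 'a' (i=12, period=1)

["b", "ab", "aaabaabbb", "a"]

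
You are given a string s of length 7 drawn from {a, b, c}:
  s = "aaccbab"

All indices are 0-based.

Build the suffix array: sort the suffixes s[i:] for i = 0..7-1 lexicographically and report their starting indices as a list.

rank | idx | suffix
   0 |   0 | aaccbab
   1 |   5 | ab
   2 |   1 | accbab
   3 |   6 | b
   4 |   4 | bab
   5 |   3 | cbab
   6 |   2 | ccbab

[0, 5, 1, 6, 4, 3, 2]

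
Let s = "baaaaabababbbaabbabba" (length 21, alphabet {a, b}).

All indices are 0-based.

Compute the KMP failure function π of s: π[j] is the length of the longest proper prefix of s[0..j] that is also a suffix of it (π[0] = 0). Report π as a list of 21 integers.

[0, 0, 0, 0, 0, 0, 1, 2, 1, 2, 1, 1, 1, 2, 3, 1, 1, 2, 1, 1, 2]

π[0] = 0
j=1 s[j]='a': π[1]=0 (border '')
j=2 s[j]='a': π[2]=0 (border '')
j=3 s[j]='a': π[3]=0 (border '')
j=4 s[j]='a': π[4]=0 (border '')
j=5 s[j]='a': π[5]=0 (border '')
j=6 s[j]='b': π[6]=1 (border 'b')
j=7 s[j]='a': π[7]=2 (border 'ba')
j=8 s[j]='b': k: 2→0; π[8]=1 (border 'b')
j=9 s[j]='a': π[9]=2 (border 'ba')
j=10 s[j]='b': k: 2→0; π[10]=1 (border 'b')
j=11 s[j]='b': k: 1→0; π[11]=1 (border 'b')
j=12 s[j]='b': k: 1→0; π[12]=1 (border 'b')
j=13 s[j]='a': π[13]=2 (border 'ba')
j=14 s[j]='a': π[14]=3 (border 'baa')
j=15 s[j]='b': k: 3→0; π[15]=1 (border 'b')
j=16 s[j]='b': k: 1→0; π[16]=1 (border 'b')
j=17 s[j]='a': π[17]=2 (border 'ba')
j=18 s[j]='b': k: 2→0; π[18]=1 (border 'b')
j=19 s[j]='b': k: 1→0; π[19]=1 (border 'b')
j=20 s[j]='a': π[20]=2 (border 'ba')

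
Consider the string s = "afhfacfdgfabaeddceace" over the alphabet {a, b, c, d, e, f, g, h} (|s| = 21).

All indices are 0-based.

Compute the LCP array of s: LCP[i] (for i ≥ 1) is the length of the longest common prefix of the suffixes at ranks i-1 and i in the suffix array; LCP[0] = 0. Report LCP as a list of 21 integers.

rank | idx | suffix
   0 |  10 | abaeddceace
   1 |  18 | ace
   2 |   4 | acfdgfabaeddceace
   3 |  12 | aeddceace
   4 |   0 | afhfacfdgfabaeddceace
   5 |  11 | baeddceace
   6 |  19 | ce
   7 |  16 | ceace
   8 |   5 | cfdgfabaeddceace
   9 |  15 | dceace
  10 |  14 | ddceace
  11 |   7 | dgfabaeddceace
  12 |  20 | e
  13 |  17 | eace
  14 |  13 | eddceace
  15 |   9 | fabaeddceace
  16 |   3 | facfdgfabaeddceace
  17 |   6 | fdgfabaeddceace
  18 |   1 | fhfacfdgfabaeddceace
  19 |   8 | gfabaeddceace
  20 |   2 | hfacfdgfabaeddceace

SA = [10, 18, 4, 12, 0, 11, 19, 16, 5, 15, 14, 7, 20, 17, 13, 9, 3, 6, 1, 8, 2]
i: (SA[i-1],SA[i]) lcp shared
  1: (10,18) 1 'a'
  2: (18,4) 2 'ac'
  3: (4,12) 1 'a'
  4: (12,0) 1 'a'
  5: (0,11) 0 ''
  6: (11,19) 0 ''
  7: (19,16) 2 'ce'
  8: (16,5) 1 'c'
  9: (5,15) 0 ''
  10: (15,14) 1 'd'
  11: (14,7) 1 'd'
  12: (7,20) 0 ''
  13: (20,17) 1 'e'
  14: (17,13) 1 'e'
  15: (13,9) 0 ''
  16: (9,3) 2 'fa'
  17: (3,6) 1 'f'
  18: (6,1) 1 'f'
  19: (1,8) 0 ''
  20: (8,2) 0 ''

[0, 1, 2, 1, 1, 0, 0, 2, 1, 0, 1, 1, 0, 1, 1, 0, 2, 1, 1, 0, 0]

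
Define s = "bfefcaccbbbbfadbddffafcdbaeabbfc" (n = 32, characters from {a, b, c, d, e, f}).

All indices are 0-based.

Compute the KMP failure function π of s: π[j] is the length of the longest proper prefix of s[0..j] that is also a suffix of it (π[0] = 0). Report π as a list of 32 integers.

[0, 0, 0, 0, 0, 0, 0, 0, 1, 1, 1, 1, 2, 0, 0, 1, 0, 0, 0, 0, 0, 0, 0, 0, 1, 0, 0, 0, 1, 1, 2, 0]

π[0] = 0
j=1 s[j]='f': π[1]=0 (border '')
j=2 s[j]='e': π[2]=0 (border '')
j=3 s[j]='f': π[3]=0 (border '')
j=4 s[j]='c': π[4]=0 (border '')
j=5 s[j]='a': π[5]=0 (border '')
j=6 s[j]='c': π[6]=0 (border '')
j=7 s[j]='c': π[7]=0 (border '')
j=8 s[j]='b': π[8]=1 (border 'b')
j=9 s[j]='b': k: 1→0; π[9]=1 (border 'b')
j=10 s[j]='b': k: 1→0; π[10]=1 (border 'b')
j=11 s[j]='b': k: 1→0; π[11]=1 (border 'b')
j=12 s[j]='f': π[12]=2 (border 'bf')
j=13 s[j]='a': k: 2→0; π[13]=0 (border '')
j=14 s[j]='d': π[14]=0 (border '')
j=15 s[j]='b': π[15]=1 (border 'b')
j=16 s[j]='d': k: 1→0; π[16]=0 (border '')
j=17 s[j]='d': π[17]=0 (border '')
j=18 s[j]='f': π[18]=0 (border '')
j=19 s[j]='f': π[19]=0 (border '')
j=20 s[j]='a': π[20]=0 (border '')
j=21 s[j]='f': π[21]=0 (border '')
j=22 s[j]='c': π[22]=0 (border '')
j=23 s[j]='d': π[23]=0 (border '')
j=24 s[j]='b': π[24]=1 (border 'b')
j=25 s[j]='a': k: 1→0; π[25]=0 (border '')
j=26 s[j]='e': π[26]=0 (border '')
j=27 s[j]='a': π[27]=0 (border '')
j=28 s[j]='b': π[28]=1 (border 'b')
j=29 s[j]='b': k: 1→0; π[29]=1 (border 'b')
j=30 s[j]='f': π[30]=2 (border 'bf')
j=31 s[j]='c': k: 2→0; π[31]=0 (border '')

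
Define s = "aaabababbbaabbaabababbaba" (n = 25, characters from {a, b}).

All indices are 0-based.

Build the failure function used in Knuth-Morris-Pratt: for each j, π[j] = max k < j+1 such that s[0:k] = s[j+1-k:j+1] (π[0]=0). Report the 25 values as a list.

π[0] = 0
j=1 s[j]='a': π[1]=1 (border 'a')
j=2 s[j]='a': π[2]=2 (border 'aa')
j=3 s[j]='b': k: 2→1→0; π[3]=0 (border '')
j=4 s[j]='a': π[4]=1 (border 'a')
j=5 s[j]='b': k: 1→0; π[5]=0 (border '')
j=6 s[j]='a': π[6]=1 (border 'a')
j=7 s[j]='b': k: 1→0; π[7]=0 (border '')
j=8 s[j]='b': π[8]=0 (border '')
j=9 s[j]='b': π[9]=0 (border '')
j=10 s[j]='a': π[10]=1 (border 'a')
j=11 s[j]='a': π[11]=2 (border 'aa')
j=12 s[j]='b': k: 2→1→0; π[12]=0 (border '')
j=13 s[j]='b': π[13]=0 (border '')
j=14 s[j]='a': π[14]=1 (border 'a')
j=15 s[j]='a': π[15]=2 (border 'aa')
j=16 s[j]='b': k: 2→1→0; π[16]=0 (border '')
j=17 s[j]='a': π[17]=1 (border 'a')
j=18 s[j]='b': k: 1→0; π[18]=0 (border '')
j=19 s[j]='a': π[19]=1 (border 'a')
j=20 s[j]='b': k: 1→0; π[20]=0 (border '')
j=21 s[j]='b': π[21]=0 (border '')
j=22 s[j]='a': π[22]=1 (border 'a')
j=23 s[j]='b': k: 1→0; π[23]=0 (border '')
j=24 s[j]='a': π[24]=1 (border 'a')

[0, 1, 2, 0, 1, 0, 1, 0, 0, 0, 1, 2, 0, 0, 1, 2, 0, 1, 0, 1, 0, 0, 1, 0, 1]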